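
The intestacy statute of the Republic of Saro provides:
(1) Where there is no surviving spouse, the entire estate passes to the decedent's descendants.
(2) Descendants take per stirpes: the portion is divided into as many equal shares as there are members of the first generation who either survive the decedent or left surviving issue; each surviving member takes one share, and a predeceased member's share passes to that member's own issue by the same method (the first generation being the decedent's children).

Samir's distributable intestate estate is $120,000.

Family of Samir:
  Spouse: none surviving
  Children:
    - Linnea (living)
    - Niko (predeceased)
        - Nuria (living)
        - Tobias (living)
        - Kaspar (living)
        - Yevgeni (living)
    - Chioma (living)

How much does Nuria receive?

The entire $120,000 passes to the descendants.
That amount ($120,000) is divided into 3 shares of $40,000: Linnea and Chioma each take $40,000; Niko's $40,000 share passes to Niko's issue.
Niko's share ($40,000) is divided into 4 shares of $10,000: Nuria, Tobias, Kaspar, and Yevgeni each take $10,000.

Nuria receives $10,000.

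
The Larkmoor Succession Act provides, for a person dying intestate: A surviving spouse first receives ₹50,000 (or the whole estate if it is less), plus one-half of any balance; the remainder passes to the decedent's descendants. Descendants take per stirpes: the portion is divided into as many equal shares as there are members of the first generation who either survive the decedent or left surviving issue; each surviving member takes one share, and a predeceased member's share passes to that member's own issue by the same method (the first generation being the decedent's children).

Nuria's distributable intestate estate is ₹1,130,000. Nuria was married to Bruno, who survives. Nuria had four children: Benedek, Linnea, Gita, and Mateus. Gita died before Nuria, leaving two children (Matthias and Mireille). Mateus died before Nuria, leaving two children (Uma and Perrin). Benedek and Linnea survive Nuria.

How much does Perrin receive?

Bruno first takes ₹50,000, leaving a balance of ₹1,080,000. Bruno then takes one-half of the balance (₹540,000), for a total of ₹590,000. The remaining ₹540,000 passes to the descendants.
The descendants' portion (₹540,000) is divided into 4 shares of ₹135,000: Benedek and Linnea each take ₹135,000; Gita's ₹135,000 share passes to Gita's issue; Mateus's ₹135,000 share passes to Mateus's issue.
Gita's share (₹135,000) is divided into 2 shares of ₹67,500: Matthias and Mireille each take ₹67,500.
Mateus's share (₹135,000) is divided into 2 shares of ₹67,500: Uma and Perrin each take ₹67,500.

Perrin receives ₹67,500.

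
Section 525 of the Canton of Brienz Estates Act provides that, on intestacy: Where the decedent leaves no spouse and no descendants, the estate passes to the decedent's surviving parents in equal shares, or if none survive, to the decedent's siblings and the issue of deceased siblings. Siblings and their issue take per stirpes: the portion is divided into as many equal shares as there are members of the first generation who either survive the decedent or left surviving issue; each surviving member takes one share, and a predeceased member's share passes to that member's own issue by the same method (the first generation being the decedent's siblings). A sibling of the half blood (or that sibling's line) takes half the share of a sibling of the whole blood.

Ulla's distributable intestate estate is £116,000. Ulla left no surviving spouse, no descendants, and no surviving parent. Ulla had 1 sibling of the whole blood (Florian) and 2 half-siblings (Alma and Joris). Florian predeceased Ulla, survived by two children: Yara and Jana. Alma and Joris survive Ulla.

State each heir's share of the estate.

The entire £116,000 passes to the siblings and their issue.
Counting each half-blood sibling's line as half a unit, there are 2 units in £116,000, so one unit is £58,000. Whole-blood lines (Florian) take £58,000 each; half-blood lines (Alma and Joris) take £29,000 each.
Florian's share (£58,000) is divided into 2 shares of £29,000: Yara and Jana each take £29,000.

Alma: £29,000; Yara: £29,000; Jana: £29,000; Joris: £29,000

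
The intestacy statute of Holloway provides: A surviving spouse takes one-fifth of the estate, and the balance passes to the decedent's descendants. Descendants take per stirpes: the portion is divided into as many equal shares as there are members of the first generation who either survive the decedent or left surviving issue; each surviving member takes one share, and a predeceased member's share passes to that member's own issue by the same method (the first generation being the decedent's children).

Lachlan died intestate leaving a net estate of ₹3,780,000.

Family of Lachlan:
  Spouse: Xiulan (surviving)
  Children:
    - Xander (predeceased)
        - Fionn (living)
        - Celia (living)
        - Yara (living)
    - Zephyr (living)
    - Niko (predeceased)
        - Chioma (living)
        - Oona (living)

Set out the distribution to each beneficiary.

Xiulan takes one-fifth of ₹3,780,000 = ₹756,000. The remaining ₹3,024,000 passes to the descendants.
The descendants' portion (₹3,024,000) is divided into 3 shares of ₹1,008,000: Zephyr takes ₹1,008,000; Xander's ₹1,008,000 share passes to Xander's issue; Niko's ₹1,008,000 share passes to Niko's issue.
Xander's share (₹1,008,000) is divided into 3 shares of ₹336,000: Fionn, Celia, and Yara each take ₹336,000.
Niko's share (₹1,008,000) is divided into 2 shares of ₹504,000: Chioma and Oona each take ₹504,000.

Xiulan: ₹756,000; Fionn: ₹336,000; Celia: ₹336,000; Yara: ₹336,000; Zephyr: ₹1,008,000; Chioma: ₹504,000; Oona: ₹504,000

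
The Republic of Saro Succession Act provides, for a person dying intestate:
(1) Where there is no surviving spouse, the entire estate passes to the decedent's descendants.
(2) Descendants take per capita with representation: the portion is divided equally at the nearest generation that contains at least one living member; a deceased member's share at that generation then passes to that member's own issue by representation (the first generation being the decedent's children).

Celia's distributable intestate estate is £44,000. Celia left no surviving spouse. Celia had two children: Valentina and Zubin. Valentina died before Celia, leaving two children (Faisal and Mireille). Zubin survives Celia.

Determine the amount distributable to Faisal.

Faisal receives £11,000.

The entire £44,000 passes to the descendants.
That amount (£44,000) is divided into 2 shares of £22,000: Zubin takes £22,000; Valentina's £22,000 share passes to Valentina's issue.
Valentina's share (£22,000) is divided into 2 shares of £11,000: Faisal and Mireille each take £11,000.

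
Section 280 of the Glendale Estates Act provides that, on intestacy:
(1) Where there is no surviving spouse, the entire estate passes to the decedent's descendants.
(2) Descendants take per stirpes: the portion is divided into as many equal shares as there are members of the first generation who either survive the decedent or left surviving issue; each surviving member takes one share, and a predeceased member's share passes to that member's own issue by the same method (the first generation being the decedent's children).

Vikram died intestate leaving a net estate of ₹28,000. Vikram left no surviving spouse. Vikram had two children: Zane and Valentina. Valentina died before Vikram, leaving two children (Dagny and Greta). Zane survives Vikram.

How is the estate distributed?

Zane: ₹14,000; Dagny: ₹7,000; Greta: ₹7,000

The entire ₹28,000 passes to the descendants.
That amount (₹28,000) is divided into 2 shares of ₹14,000: Zane takes ₹14,000; Valentina's ₹14,000 share passes to Valentina's issue.
Valentina's share (₹14,000) is divided into 2 shares of ₹7,000: Dagny and Greta each take ₹7,000.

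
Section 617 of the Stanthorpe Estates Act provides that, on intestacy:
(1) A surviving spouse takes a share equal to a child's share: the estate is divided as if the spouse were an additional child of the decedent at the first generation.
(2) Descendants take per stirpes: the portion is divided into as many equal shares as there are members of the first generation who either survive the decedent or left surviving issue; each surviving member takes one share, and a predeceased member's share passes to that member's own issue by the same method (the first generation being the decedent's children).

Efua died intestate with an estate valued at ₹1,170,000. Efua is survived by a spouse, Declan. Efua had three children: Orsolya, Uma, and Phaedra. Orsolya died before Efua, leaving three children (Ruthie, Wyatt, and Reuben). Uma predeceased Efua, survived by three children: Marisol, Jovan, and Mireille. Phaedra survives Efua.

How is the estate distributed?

Declan: ₹292,500; Ruthie: ₹97,500; Wyatt: ₹97,500; Reuben: ₹97,500; Marisol: ₹97,500; Jovan: ₹97,500; Mireille: ₹97,500; Phaedra: ₹292,500

The spouse counts as an additional share at the children's level, so there are 4 primary shares of ₹292,500. Declan takes one such share (₹292,500).
The children's combined portion (₹877,500) is divided into 3 shares of ₹292,500: Phaedra takes ₹292,500; Orsolya's ₹292,500 share passes to Orsolya's issue; Uma's ₹292,500 share passes to Uma's issue.
Orsolya's share (₹292,500) is divided into 3 shares of ₹97,500: Ruthie, Wyatt, and Reuben each take ₹97,500.
Uma's share (₹292,500) is divided into 3 shares of ₹97,500: Marisol, Jovan, and Mireille each take ₹97,500.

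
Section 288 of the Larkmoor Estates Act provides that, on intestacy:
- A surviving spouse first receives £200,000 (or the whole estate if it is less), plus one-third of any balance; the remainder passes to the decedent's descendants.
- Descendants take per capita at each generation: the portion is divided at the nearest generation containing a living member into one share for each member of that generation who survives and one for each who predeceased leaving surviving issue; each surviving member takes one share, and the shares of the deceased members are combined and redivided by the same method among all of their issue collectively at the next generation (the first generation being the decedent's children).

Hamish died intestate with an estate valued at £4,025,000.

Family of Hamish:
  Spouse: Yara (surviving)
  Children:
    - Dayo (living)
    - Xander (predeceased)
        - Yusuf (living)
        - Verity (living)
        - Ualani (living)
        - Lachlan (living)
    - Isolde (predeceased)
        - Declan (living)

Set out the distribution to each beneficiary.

Yara: £1,475,000; Dayo: £850,000; Yusuf: £340,000; Verity: £340,000; Ualani: £340,000; Lachlan: £340,000; Declan: £340,000

Yara first takes £200,000, leaving a balance of £3,825,000. Yara then takes one-third of the balance (£1,275,000), for a total of £1,475,000. The remaining £2,550,000 passes to the descendants.
The descendants' portion (£2,550,000) is divided at the children's generation into 3 shares of £850,000. Dayo takes £850,000. The 2 shares of the deceased (Xander and Isolde) are combined into a pool of £1,700,000.
That pool (£1,700,000) is divided at the grandchildren's generation equally among Yusuf, Verity, Ualani, Lachlan, and Declan: £340,000 each.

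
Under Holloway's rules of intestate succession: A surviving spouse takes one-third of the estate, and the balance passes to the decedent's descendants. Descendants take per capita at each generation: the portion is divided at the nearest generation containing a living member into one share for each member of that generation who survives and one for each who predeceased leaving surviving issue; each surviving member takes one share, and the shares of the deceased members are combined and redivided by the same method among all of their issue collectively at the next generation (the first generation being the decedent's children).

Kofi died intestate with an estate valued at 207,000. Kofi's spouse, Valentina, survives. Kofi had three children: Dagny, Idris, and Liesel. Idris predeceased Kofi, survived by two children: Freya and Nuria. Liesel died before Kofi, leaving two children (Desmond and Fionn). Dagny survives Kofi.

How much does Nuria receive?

Nuria receives 23,000.

Valentina takes one-third of 207,000 = 69,000. The remaining 138,000 passes to the descendants.
The descendants' portion (138,000) is divided at the children's generation into 3 shares of 46,000. Dagny takes 46,000. The 2 shares of the deceased (Idris and Liesel) are combined into a pool of 92,000.
That pool (92,000) is divided at the grandchildren's generation equally among Freya, Nuria, Desmond, and Fionn: 23,000 each.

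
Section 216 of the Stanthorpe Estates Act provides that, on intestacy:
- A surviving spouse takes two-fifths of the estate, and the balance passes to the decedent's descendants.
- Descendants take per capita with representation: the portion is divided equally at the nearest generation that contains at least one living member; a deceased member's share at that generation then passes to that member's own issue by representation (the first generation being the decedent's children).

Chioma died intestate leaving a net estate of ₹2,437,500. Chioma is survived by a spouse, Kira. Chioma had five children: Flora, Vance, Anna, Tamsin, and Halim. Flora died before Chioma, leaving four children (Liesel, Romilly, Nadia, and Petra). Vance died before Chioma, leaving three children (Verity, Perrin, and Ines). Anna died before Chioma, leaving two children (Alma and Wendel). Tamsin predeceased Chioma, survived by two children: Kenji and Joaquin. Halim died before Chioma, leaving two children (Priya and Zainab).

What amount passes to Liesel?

Liesel receives ₹112,500.

Kira takes two-fifths of ₹2,437,500 = ₹975,000. The remaining ₹1,462,500 passes to the descendants.
No child survives, so the initial division is made at the grandchildren's generation.
The descendants' portion (₹1,462,500) is divided into 13 shares of ₹112,500: Liesel, Romilly, Nadia, Petra, Verity, Perrin, Ines, Alma, Wendel, Kenji, Joaquin, Priya, and Zainab each take ₹112,500.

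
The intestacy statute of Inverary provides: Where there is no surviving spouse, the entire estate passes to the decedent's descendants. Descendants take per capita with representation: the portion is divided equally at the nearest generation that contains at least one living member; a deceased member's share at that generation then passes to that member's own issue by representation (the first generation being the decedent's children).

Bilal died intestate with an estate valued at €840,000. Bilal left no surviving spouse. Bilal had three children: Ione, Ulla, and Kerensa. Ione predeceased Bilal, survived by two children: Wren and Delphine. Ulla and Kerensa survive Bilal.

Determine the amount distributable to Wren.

Wren receives €140,000.

The entire €840,000 passes to the descendants.
That amount (€840,000) is divided into 3 shares of €280,000: Ulla and Kerensa each take €280,000; Ione's €280,000 share passes to Ione's issue.
Ione's share (€280,000) is divided into 2 shares of €140,000: Wren and Delphine each take €140,000.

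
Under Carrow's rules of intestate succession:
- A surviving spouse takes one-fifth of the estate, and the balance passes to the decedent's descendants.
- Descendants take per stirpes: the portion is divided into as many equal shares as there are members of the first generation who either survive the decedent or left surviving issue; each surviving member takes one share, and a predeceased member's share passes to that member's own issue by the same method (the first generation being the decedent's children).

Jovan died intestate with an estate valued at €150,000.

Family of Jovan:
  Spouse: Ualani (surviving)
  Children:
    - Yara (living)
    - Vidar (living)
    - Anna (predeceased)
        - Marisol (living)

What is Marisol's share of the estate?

Ualani takes one-fifth of €150,000 = €30,000. The remaining €120,000 passes to the descendants.
The descendants' portion (€120,000) is divided into 3 shares of €40,000: Yara and Vidar each take €40,000; Anna's €40,000 share passes to Anna's issue.
Anna's share (€40,000) passes entirely to Marisol.

Marisol receives €40,000.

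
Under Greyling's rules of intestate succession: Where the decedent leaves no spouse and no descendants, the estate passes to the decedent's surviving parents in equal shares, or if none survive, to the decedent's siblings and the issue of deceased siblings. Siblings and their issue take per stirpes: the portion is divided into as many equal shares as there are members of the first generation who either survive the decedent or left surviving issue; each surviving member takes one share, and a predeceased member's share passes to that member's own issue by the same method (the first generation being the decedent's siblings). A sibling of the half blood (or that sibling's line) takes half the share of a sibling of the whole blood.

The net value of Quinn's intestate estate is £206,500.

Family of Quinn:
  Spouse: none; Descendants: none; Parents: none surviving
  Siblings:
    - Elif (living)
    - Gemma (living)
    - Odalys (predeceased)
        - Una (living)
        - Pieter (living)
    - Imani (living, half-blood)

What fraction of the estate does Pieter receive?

Pieter receives 1/7 of the estate.

The entire £206,500 passes to the siblings and their issue.
Counting each half-blood sibling's line as half a unit, there are 7/2 units in £206,500, so one unit is £59,000. Whole-blood lines (Elif, Gemma, and Odalys) take £59,000 each; half-blood lines (Imani) take £29,500 each.
Odalys's share (£59,000) is divided into 2 shares of £29,500: Una and Pieter each take £29,500.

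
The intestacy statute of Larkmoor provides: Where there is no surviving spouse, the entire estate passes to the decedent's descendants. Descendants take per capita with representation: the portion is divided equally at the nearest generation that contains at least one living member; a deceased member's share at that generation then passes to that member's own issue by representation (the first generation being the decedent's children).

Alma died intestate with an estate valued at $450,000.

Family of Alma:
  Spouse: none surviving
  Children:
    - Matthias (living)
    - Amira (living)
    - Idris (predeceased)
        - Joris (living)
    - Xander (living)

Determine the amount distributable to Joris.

The entire $450,000 passes to the descendants.
That amount ($450,000) is divided into 4 shares of $112,500: Matthias, Amira, and Xander each take $112,500; Idris's $112,500 share passes to Idris's issue.
Idris's share ($112,500) passes entirely to Joris.

Joris receives $112,500.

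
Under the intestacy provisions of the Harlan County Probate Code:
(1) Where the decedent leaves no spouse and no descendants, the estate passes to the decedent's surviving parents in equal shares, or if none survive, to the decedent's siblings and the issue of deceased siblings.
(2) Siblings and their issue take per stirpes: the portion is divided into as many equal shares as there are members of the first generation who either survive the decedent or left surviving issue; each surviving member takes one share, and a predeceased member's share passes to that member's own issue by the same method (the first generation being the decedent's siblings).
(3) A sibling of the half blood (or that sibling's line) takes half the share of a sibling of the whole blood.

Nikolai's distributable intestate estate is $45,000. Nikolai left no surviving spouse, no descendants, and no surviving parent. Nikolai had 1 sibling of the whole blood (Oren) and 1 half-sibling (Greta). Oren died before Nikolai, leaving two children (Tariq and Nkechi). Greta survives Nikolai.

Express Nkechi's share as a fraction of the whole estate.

Nkechi receives 1/3 of the estate.

The entire $45,000 passes to the siblings and their issue.
Counting each half-blood sibling's line as half a unit, there are 3/2 units in $45,000, so one unit is $30,000. Whole-blood lines (Oren) take $30,000 each; half-blood lines (Greta) take $15,000 each.
Oren's share ($30,000) is divided into 2 shares of $15,000: Tariq and Nkechi each take $15,000.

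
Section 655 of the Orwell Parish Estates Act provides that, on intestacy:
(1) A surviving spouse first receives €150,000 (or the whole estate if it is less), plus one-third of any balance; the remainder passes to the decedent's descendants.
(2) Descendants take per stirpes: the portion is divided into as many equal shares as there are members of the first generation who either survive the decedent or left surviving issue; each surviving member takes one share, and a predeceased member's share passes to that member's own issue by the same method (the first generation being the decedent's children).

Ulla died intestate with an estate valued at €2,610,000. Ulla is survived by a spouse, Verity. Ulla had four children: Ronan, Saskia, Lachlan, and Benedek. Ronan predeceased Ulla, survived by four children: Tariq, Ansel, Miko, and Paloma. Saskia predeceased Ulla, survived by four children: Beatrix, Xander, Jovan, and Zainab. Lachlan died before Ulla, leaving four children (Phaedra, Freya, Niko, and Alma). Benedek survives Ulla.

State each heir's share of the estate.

Verity: €970,000; Tariq: €102,500; Ansel: €102,500; Miko: €102,500; Paloma: €102,500; Beatrix: €102,500; Xander: €102,500; Jovan: €102,500; Zainab: €102,500; Phaedra: €102,500; Freya: €102,500; Niko: €102,500; Alma: €102,500; Benedek: €410,000

Verity first takes €150,000, leaving a balance of €2,460,000. Verity then takes one-third of the balance (€820,000), for a total of €970,000. The remaining €1,640,000 passes to the descendants.
The descendants' portion (€1,640,000) is divided into 4 shares of €410,000: Benedek takes €410,000; Ronan's €410,000 share passes to Ronan's issue; Saskia's €410,000 share passes to Saskia's issue; Lachlan's €410,000 share passes to Lachlan's issue.
Ronan's share (€410,000) is divided into 4 shares of €102,500: Tariq, Ansel, Miko, and Paloma each take €102,500.
Saskia's share (€410,000) is divided into 4 shares of €102,500: Beatrix, Xander, Jovan, and Zainab each take €102,500.
Lachlan's share (€410,000) is divided into 4 shares of €102,500: Phaedra, Freya, Niko, and Alma each take €102,500.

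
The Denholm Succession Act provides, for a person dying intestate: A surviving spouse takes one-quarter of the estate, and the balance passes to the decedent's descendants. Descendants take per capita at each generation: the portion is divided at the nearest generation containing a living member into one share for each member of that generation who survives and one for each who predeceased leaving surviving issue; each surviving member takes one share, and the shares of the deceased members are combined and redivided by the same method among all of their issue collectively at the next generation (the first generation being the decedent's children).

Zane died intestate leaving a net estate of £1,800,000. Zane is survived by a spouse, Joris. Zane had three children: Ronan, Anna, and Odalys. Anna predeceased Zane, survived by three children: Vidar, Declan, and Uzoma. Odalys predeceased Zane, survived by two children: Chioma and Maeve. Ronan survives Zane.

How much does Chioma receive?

Joris takes one-quarter of £1,800,000 = £450,000. The remaining £1,350,000 passes to the descendants.
The descendants' portion (£1,350,000) is divided at the children's generation into 3 shares of £450,000. Ronan takes £450,000. The 2 shares of the deceased (Anna and Odalys) are combined into a pool of £900,000.
That pool (£900,000) is divided at the grandchildren's generation equally among Vidar, Declan, Uzoma, Chioma, and Maeve: £180,000 each.

Chioma receives £180,000.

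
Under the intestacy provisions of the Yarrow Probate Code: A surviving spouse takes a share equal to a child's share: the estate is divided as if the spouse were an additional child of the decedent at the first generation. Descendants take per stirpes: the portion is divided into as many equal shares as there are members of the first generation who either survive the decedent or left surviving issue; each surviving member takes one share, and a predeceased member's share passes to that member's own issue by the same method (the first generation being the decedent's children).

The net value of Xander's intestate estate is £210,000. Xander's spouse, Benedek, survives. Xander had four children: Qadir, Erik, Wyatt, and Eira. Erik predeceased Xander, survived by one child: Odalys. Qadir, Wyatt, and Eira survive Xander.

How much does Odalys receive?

The spouse counts as an additional share at the children's level, so there are 5 primary shares of £42,000. Benedek takes one such share (£42,000).
The children's combined portion (£168,000) is divided into 4 shares of £42,000: Qadir, Wyatt, and Eira each take £42,000; Erik's £42,000 share passes to Erik's issue.
Erik's share (£42,000) passes entirely to Odalys.

Odalys receives £42,000.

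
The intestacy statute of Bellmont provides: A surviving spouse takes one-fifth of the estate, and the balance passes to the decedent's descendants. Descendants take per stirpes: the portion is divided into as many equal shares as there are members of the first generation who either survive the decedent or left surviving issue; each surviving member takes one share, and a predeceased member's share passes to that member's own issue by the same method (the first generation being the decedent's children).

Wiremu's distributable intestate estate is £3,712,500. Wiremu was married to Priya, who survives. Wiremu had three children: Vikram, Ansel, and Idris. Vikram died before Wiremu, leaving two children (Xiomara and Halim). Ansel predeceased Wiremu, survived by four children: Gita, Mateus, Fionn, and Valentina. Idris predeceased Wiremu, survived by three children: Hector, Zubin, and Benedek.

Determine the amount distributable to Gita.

Gita receives £247,500.

Priya takes one-fifth of £3,712,500 = £742,500. The remaining £2,970,000 passes to the descendants.
The descendants' portion (£2,970,000) is divided into 3 shares of £990,000: Vikram's £990,000 share passes to Vikram's issue; Ansel's £990,000 share passes to Ansel's issue; Idris's £990,000 share passes to Idris's issue.
Vikram's share (£990,000) is divided into 2 shares of £495,000: Xiomara and Halim each take £495,000.
Ansel's share (£990,000) is divided into 4 shares of £247,500: Gita, Mateus, Fionn, and Valentina each take £247,500.
Idris's share (£990,000) is divided into 3 shares of £330,000: Hector, Zubin, and Benedek each take £330,000.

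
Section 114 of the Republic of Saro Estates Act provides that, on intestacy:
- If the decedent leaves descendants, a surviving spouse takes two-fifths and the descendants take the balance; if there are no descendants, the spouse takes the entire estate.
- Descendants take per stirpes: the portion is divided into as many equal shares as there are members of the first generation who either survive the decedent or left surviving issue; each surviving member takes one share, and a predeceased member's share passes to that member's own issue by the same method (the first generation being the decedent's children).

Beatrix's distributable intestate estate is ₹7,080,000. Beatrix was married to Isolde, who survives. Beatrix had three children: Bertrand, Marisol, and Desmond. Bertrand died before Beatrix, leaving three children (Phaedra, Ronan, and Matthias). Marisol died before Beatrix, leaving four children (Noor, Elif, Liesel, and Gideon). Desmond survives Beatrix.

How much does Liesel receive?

Liesel receives ₹354,000.

Isolde takes two-fifths of ₹7,080,000 = ₹2,832,000. The remaining ₹4,248,000 passes to the descendants.
The descendants' portion (₹4,248,000) is divided into 3 shares of ₹1,416,000: Desmond takes ₹1,416,000; Bertrand's ₹1,416,000 share passes to Bertrand's issue; Marisol's ₹1,416,000 share passes to Marisol's issue.
Bertrand's share (₹1,416,000) is divided into 3 shares of ₹472,000: Phaedra, Ronan, and Matthias each take ₹472,000.
Marisol's share (₹1,416,000) is divided into 4 shares of ₹354,000: Noor, Elif, Liesel, and Gideon each take ₹354,000.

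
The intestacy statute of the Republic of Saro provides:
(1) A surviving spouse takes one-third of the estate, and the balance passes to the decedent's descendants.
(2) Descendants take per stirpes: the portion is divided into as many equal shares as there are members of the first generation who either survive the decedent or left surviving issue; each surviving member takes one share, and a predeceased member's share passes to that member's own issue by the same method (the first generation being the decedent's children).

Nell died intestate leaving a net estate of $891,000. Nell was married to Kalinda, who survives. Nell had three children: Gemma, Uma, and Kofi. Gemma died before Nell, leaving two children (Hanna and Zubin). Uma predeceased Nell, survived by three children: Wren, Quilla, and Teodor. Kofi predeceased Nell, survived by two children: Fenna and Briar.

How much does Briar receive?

Kalinda takes one-third of $891,000 = $297,000. The remaining $594,000 passes to the descendants.
The descendants' portion ($594,000) is divided into 3 shares of $198,000: Gemma's $198,000 share passes to Gemma's issue; Uma's $198,000 share passes to Uma's issue; Kofi's $198,000 share passes to Kofi's issue.
Gemma's share ($198,000) is divided into 2 shares of $99,000: Hanna and Zubin each take $99,000.
Uma's share ($198,000) is divided into 3 shares of $66,000: Wren, Quilla, and Teodor each take $66,000.
Kofi's share ($198,000) is divided into 2 shares of $99,000: Fenna and Briar each take $99,000.

Briar receives $99,000.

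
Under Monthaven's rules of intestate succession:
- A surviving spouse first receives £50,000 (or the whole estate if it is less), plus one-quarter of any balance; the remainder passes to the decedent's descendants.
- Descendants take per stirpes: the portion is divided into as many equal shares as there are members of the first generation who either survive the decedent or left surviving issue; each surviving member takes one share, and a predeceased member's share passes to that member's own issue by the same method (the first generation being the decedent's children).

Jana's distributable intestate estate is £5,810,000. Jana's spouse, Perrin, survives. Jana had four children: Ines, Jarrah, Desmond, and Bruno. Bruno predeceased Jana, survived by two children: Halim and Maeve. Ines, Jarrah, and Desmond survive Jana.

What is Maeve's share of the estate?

Perrin first takes £50,000, leaving a balance of £5,760,000. Perrin then takes one-quarter of the balance (£1,440,000), for a total of £1,490,000. The remaining £4,320,000 passes to the descendants.
The descendants' portion (£4,320,000) is divided into 4 shares of £1,080,000: Ines, Jarrah, and Desmond each take £1,080,000; Bruno's £1,080,000 share passes to Bruno's issue.
Bruno's share (£1,080,000) is divided into 2 shares of £540,000: Halim and Maeve each take £540,000.

Maeve receives £540,000.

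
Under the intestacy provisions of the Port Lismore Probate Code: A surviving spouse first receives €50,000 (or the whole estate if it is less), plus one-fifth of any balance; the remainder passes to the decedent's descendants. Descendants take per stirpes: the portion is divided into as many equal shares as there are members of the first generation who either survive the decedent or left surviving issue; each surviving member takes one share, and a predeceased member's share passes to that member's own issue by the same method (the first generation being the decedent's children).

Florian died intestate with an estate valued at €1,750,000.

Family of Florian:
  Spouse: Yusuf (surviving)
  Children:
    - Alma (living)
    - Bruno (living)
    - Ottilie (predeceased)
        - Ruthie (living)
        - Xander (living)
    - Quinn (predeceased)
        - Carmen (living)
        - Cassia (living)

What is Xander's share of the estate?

Xander receives €170,000.

Yusuf first takes €50,000, leaving a balance of €1,700,000. Yusuf then takes one-fifth of the balance (€340,000), for a total of €390,000. The remaining €1,360,000 passes to the descendants.
The descendants' portion (€1,360,000) is divided into 4 shares of €340,000: Alma and Bruno each take €340,000; Ottilie's €340,000 share passes to Ottilie's issue; Quinn's €340,000 share passes to Quinn's issue.
Ottilie's share (€340,000) is divided into 2 shares of €170,000: Ruthie and Xander each take €170,000.
Quinn's share (€340,000) is divided into 2 shares of €170,000: Carmen and Cassia each take €170,000.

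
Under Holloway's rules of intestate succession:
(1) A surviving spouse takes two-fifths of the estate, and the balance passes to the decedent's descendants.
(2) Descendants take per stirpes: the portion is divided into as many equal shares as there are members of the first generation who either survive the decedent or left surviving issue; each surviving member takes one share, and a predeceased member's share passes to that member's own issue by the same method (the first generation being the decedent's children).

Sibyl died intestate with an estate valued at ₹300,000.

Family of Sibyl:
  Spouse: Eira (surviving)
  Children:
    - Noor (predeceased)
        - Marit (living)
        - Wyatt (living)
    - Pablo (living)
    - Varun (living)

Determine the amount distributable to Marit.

Marit receives ₹30,000.

Eira takes two-fifths of ₹300,000 = ₹120,000. The remaining ₹180,000 passes to the descendants.
The descendants' portion (₹180,000) is divided into 3 shares of ₹60,000: Pablo and Varun each take ₹60,000; Noor's ₹60,000 share passes to Noor's issue.
Noor's share (₹60,000) is divided into 2 shares of ₹30,000: Marit and Wyatt each take ₹30,000.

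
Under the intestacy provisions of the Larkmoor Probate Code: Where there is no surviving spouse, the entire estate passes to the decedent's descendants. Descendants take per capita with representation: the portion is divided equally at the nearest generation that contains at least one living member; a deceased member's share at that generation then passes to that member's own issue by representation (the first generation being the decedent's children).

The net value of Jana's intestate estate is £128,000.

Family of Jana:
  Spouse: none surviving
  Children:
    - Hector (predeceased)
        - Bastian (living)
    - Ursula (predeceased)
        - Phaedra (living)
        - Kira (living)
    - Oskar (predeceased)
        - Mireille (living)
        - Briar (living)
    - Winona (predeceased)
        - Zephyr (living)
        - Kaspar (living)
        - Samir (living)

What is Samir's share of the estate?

Samir receives £16,000.

The entire £128,000 passes to the descendants.
No child survives, so the initial division is made at the grandchildren's generation.
That amount (£128,000) is divided into 8 shares of £16,000: Bastian, Phaedra, Kira, Mireille, Briar, Zephyr, Kaspar, and Samir each take £16,000.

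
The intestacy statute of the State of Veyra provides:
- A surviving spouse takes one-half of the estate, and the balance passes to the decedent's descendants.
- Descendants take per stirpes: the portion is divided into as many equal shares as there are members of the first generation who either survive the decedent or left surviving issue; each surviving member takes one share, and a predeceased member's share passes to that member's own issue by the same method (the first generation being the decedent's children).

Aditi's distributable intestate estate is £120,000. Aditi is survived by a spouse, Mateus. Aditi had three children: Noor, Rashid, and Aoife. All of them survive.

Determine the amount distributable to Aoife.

Aoife receives £20,000.

Mateus takes one-half of £120,000 = £60,000. The remaining £60,000 passes to the descendants.
The descendants' portion (£60,000) is divided into 3 shares of £20,000: Noor, Rashid, and Aoife each take £20,000.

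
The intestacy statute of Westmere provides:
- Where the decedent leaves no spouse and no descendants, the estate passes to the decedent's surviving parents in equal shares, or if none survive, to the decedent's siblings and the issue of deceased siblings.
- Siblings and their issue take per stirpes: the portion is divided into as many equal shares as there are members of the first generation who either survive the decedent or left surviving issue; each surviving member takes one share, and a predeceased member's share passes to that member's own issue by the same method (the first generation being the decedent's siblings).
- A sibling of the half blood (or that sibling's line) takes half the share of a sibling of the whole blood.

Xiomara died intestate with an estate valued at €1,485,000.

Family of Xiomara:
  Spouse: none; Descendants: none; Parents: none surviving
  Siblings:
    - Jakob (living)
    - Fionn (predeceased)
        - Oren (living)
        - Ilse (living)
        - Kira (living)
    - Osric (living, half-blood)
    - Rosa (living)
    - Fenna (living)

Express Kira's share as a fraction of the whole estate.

The entire €1,485,000 passes to the siblings and their issue.
Counting each half-blood sibling's line as half a unit, there are 9/2 units in €1,485,000, so one unit is €330,000. Whole-blood lines (Jakob, Fionn, Rosa, and Fenna) take €330,000 each; half-blood lines (Osric) take €165,000 each.
Fionn's share (€330,000) is divided into 3 shares of €110,000: Oren, Ilse, and Kira each take €110,000.

Kira receives 2/27 of the estate.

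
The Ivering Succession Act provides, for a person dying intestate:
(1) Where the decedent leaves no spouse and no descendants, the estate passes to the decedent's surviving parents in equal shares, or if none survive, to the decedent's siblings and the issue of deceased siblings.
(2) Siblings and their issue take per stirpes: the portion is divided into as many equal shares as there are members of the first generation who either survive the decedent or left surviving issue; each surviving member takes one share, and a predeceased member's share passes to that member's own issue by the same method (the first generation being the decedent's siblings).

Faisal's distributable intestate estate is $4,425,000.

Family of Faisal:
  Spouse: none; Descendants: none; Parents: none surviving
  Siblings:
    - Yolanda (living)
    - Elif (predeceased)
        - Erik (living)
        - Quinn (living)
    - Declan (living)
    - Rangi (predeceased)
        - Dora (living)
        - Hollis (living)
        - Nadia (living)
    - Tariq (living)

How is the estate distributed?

The entire $4,425,000 passes to the siblings and their issue.
That amount ($4,425,000) is divided into 5 shares of $885,000: Yolanda, Declan, and Tariq each take $885,000; Elif's $885,000 share passes to Elif's issue; Rangi's $885,000 share passes to Rangi's issue.
Elif's share ($885,000) is divided into 2 shares of $442,500: Erik and Quinn each take $442,500.
Rangi's share ($885,000) is divided into 3 shares of $295,000: Dora, Hollis, and Nadia each take $295,000.

Yolanda: $885,000; Erik: $442,500; Quinn: $442,500; Declan: $885,000; Dora: $295,000; Hollis: $295,000; Nadia: $295,000; Tariq: $885,000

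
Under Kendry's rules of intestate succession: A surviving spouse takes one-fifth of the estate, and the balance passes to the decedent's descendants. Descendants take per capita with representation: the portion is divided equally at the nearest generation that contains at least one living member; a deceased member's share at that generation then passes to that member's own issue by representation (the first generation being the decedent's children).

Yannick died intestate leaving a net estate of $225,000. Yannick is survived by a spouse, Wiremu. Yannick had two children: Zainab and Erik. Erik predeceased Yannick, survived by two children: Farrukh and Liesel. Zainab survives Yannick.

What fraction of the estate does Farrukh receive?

Wiremu takes one-fifth of $225,000 = $45,000. The remaining $180,000 passes to the descendants.
The descendants' portion ($180,000) is divided into 2 shares of $90,000: Zainab takes $90,000; Erik's $90,000 share passes to Erik's issue.
Erik's share ($90,000) is divided into 2 shares of $45,000: Farrukh and Liesel each take $45,000.

Farrukh receives 1/5 of the estate.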